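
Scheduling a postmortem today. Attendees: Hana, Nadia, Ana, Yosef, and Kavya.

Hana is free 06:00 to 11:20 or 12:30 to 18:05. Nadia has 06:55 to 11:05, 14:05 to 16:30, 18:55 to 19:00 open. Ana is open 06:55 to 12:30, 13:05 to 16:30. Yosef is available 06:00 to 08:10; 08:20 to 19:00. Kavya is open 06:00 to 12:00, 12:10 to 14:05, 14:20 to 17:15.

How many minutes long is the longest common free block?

Hana ∩ Nadia: 06:55-11:05, 14:05-16:30.
Hana ∩ Nadia ∩ Ana: 06:55-11:05, 14:05-16:30.
Hana ∩ Nadia ∩ Ana ∩ Yosef: 06:55-08:10, 08:20-11:05, 14:05-16:30.
Hana ∩ Nadia ∩ Ana ∩ Yosef ∩ Kavya: 06:55-08:10, 08:20-11:05, 14:20-16:30.
Those are the intersection windows.
The longest is 08:20-11:05 at 165 minutes.

165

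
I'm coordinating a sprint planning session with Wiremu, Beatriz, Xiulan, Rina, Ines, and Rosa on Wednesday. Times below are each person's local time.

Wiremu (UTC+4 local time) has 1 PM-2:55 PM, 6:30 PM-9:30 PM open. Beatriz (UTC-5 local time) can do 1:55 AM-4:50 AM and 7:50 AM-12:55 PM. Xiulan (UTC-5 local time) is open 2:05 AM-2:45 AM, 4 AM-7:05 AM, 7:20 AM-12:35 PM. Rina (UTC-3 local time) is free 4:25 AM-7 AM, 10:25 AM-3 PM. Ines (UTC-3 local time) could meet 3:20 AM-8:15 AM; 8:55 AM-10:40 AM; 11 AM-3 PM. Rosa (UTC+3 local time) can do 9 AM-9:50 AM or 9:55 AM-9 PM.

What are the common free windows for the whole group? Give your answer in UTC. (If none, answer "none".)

Wiremu in UTC: 09:00-10:55, 14:30-17:30 (subtract 4h to convert from UTC+4).
Beatriz in UTC: 06:55-09:50, 12:50-17:55 (add 5h to convert from UTC-5).
Xiulan in UTC: 07:05-07:45, 09:00-12:05, 12:20-17:35 (add 5h to convert from UTC-5).
Rina in UTC: 07:25-10:00, 13:25-18:00 (add 3h to convert from UTC-3).
Ines in UTC: 06:20-11:15, 11:55-13:40, 14:00-18:00 (add 3h to convert from UTC-3).
Rosa in UTC: 06:00-06:50, 06:55-18:00 (subtract 3h to convert from UTC+3).
Wiremu ∩ Beatriz: 09:00-09:50, 14:30-17:30.
Wiremu ∩ Beatriz ∩ Xiulan: 09:00-09:50, 14:30-17:30.
Wiremu ∩ Beatriz ∩ Xiulan ∩ Rina: 09:00-09:50, 14:30-17:30.
Wiremu ∩ Beatriz ∩ Xiulan ∩ Rina ∩ Ines: 09:00-09:50, 14:30-17:30.
Wiremu ∩ Beatriz ∩ Xiulan ∩ Rina ∩ Ines ∩ Rosa: 09:00-09:50, 14:30-17:30.

09:00-09:50, 14:30-17:30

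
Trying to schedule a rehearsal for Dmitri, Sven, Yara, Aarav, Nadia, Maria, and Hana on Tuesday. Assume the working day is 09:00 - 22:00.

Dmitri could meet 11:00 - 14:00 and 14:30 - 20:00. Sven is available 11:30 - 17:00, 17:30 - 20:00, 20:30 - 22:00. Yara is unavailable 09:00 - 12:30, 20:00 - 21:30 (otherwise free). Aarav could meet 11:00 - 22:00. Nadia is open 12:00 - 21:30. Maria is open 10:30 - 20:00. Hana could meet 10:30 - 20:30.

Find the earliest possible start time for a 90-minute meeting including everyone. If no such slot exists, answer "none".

Dmitri free: 11:00-14:00, 14:30-20:00.
Sven free: 11:30-17:00, 17:30-20:00, 20:30-22:00.
Yara free: 12:30-20:00, 21:30-22:00 (invert busy blocks within the working day).
Aarav free: 11:00-22:00.
Nadia free: 12:00-21:30.
Maria free: 10:30-20:00.
Hana free: 10:30-20:30.
Dmitri ∩ Sven: 11:30-14:00, 14:30-17:00, 17:30-20:00.
Dmitri ∩ Sven ∩ Yara: 12:30-14:00, 14:30-17:00, 17:30-20:00.
Dmitri ∩ Sven ∩ Yara ∩ Aarav: 12:30-14:00, 14:30-17:00, 17:30-20:00.
Dmitri ∩ Sven ∩ Yara ∩ Aarav ∩ Nadia: 12:30-14:00, 14:30-17:00, 17:30-20:00.
Dmitri ∩ Sven ∩ Yara ∩ Aarav ∩ Nadia ∩ Maria: 12:30-14:00, 14:30-17:00, 17:30-20:00.
Dmitri ∩ Sven ∩ Yara ∩ Aarav ∩ Nadia ∩ Maria ∩ Hana: 12:30-14:00, 14:30-17:00, 17:30-20:00.
The first common window of at least 90 minutes is 12:30-14:00, so the earliest start is 12:30.

12:30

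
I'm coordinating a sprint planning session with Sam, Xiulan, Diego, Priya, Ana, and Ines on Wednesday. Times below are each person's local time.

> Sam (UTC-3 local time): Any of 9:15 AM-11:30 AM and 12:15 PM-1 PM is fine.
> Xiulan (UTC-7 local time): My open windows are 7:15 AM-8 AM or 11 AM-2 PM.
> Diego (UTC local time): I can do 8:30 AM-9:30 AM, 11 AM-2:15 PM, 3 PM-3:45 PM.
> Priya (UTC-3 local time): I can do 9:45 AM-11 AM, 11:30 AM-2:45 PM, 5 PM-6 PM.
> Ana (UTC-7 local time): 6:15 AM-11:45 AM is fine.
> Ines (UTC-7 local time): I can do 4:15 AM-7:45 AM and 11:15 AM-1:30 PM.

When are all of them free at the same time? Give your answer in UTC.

Sam in UTC: 12:15-14:30, 15:15-16:00 (add 3h to convert from UTC-3).
Xiulan in UTC: 14:15-15:00, 18:00-21:00 (add 7h to convert from UTC-7).
Diego in UTC: 08:30-09:30, 11:00-14:15, 15:00-15:45.
Priya in UTC: 12:45-14:00, 14:30-17:45, 20:00-21:00 (add 3h to convert from UTC-3).
Ana in UTC: 13:15-18:45 (add 7h to convert from UTC-7).
Ines in UTC: 11:15-14:45, 18:15-20:30 (add 7h to convert from UTC-7).
Sam ∩ Xiulan: 14:15-14:30.
Sam ∩ Xiulan ∩ Diego: ∅.
Sam ∩ Xiulan ∩ Diego ∩ Priya: ∅.
Sam ∩ Xiulan ∩ Diego ∩ Priya ∩ Ana: ∅.
Sam ∩ Xiulan ∩ Diego ∩ Priya ∩ Ana ∩ Ines: ∅.
There is no time when everyone is free.

none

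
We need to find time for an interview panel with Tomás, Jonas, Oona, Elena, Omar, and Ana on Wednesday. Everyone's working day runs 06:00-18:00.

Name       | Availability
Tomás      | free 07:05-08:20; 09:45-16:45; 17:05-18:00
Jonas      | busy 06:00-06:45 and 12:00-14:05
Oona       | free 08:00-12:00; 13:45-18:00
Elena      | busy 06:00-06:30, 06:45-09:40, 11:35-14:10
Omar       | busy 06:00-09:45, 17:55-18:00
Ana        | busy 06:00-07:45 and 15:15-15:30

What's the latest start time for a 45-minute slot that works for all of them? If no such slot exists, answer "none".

17:10

Tomás free: 07:05-08:20, 09:45-16:45, 17:05-18:00.
Jonas free: 06:45-12:00, 14:05-18:00 (invert busy blocks within the working day).
Oona free: 08:00-12:00, 13:45-18:00.
Elena free: 06:30-06:45, 09:40-11:35, 14:10-18:00 (invert busy blocks within the working day).
Omar free: 09:45-17:55 (invert busy blocks within the working day).
Ana free: 07:45-15:15, 15:30-18:00 (invert busy blocks within the working day).
Tomás ∩ Jonas: 07:05-08:20, 09:45-12:00, 14:05-16:45, 17:05-18:00.
Tomás ∩ Jonas ∩ Oona: 08:00-08:20, 09:45-12:00, 14:05-16:45, 17:05-18:00.
Tomás ∩ Jonas ∩ Oona ∩ Elena: 09:45-11:35, 14:10-16:45, 17:05-18:00.
Tomás ∩ Jonas ∩ Oona ∩ Elena ∩ Omar: 09:45-11:35, 14:10-16:45, 17:05-17:55.
Tomás ∩ Jonas ∩ Oona ∩ Elena ∩ Omar ∩ Ana: 09:45-11:35, 14:10-15:15, 15:30-16:45, 17:05-17:55.
The last common window of at least 45 minutes is 17:05-17:55; a 45-minute meeting can start as late as 17:10 and still end by 17:55.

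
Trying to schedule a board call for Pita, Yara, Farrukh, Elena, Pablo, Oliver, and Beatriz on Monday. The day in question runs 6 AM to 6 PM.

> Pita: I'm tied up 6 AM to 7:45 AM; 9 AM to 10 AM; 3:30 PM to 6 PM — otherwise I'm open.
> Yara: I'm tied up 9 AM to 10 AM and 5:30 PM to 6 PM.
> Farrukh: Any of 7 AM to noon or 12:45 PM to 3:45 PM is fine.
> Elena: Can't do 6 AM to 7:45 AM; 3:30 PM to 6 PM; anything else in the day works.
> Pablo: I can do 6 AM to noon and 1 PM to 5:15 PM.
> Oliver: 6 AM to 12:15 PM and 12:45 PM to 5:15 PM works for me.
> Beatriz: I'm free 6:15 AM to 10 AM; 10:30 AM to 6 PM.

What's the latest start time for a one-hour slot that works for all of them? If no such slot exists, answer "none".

Pita free: 07:45-09:00, 10:00-15:30 (invert busy blocks within the working day).
Yara free: 06:00-09:00, 10:00-17:30 (invert busy blocks within the working day).
Farrukh free: 07:00-12:00, 12:45-15:45.
Elena free: 07:45-15:30 (invert busy blocks within the working day).
Pablo free: 06:00-12:00, 13:00-17:15.
Oliver free: 06:00-12:15, 12:45-17:15.
Beatriz free: 06:15-10:00, 10:30-18:00.
Pita ∩ Yara: 07:45-09:00, 10:00-15:30.
Pita ∩ Yara ∩ Farrukh: 07:45-09:00, 10:00-12:00, 12:45-15:30.
Pita ∩ Yara ∩ Farrukh ∩ Elena: 07:45-09:00, 10:00-12:00, 12:45-15:30.
Pita ∩ Yara ∩ Farrukh ∩ Elena ∩ Pablo: 07:45-09:00, 10:00-12:00, 13:00-15:30.
Pita ∩ Yara ∩ Farrukh ∩ Elena ∩ Pablo ∩ Oliver: 07:45-09:00, 10:00-12:00, 13:00-15:30.
Pita ∩ Yara ∩ Farrukh ∩ Elena ∩ Pablo ∩ Oliver ∩ Beatriz: 07:45-09:00, 10:30-12:00, 13:00-15:30.
The last common window of at least 60 minutes is 13:00-15:30; a 60-minute meeting can start as late as 14:30 and still end by 15:30.

14:30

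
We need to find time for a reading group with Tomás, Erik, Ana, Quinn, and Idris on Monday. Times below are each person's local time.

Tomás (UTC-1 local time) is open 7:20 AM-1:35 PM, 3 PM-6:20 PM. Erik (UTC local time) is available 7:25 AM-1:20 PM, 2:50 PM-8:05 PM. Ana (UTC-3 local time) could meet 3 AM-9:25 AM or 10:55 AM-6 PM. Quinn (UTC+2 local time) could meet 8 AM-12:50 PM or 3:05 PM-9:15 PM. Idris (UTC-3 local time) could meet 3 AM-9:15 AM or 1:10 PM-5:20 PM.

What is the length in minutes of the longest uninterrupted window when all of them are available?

185

Tomás in UTC: 08:20-14:35, 16:00-19:20 (add 1h to convert from UTC-1).
Erik in UTC: 07:25-13:20, 14:50-20:05.
Ana in UTC: 06:00-12:25, 13:55-21:00 (add 3h to convert from UTC-3).
Quinn in UTC: 06:00-10:50, 13:05-19:15 (subtract 2h to convert from UTC+2).
Idris in UTC: 06:00-12:15, 16:10-20:20 (add 3h to convert from UTC-3).
Tomás ∩ Erik: 08:20-13:20, 16:00-19:20.
Tomás ∩ Erik ∩ Ana: 08:20-12:25, 16:00-19:20.
Tomás ∩ Erik ∩ Ana ∩ Quinn: 08:20-10:50, 16:00-19:15.
Tomás ∩ Erik ∩ Ana ∩ Quinn ∩ Idris: 08:20-10:50, 16:10-19:15.
The longest is 16:10-19:15 at 185 minutes.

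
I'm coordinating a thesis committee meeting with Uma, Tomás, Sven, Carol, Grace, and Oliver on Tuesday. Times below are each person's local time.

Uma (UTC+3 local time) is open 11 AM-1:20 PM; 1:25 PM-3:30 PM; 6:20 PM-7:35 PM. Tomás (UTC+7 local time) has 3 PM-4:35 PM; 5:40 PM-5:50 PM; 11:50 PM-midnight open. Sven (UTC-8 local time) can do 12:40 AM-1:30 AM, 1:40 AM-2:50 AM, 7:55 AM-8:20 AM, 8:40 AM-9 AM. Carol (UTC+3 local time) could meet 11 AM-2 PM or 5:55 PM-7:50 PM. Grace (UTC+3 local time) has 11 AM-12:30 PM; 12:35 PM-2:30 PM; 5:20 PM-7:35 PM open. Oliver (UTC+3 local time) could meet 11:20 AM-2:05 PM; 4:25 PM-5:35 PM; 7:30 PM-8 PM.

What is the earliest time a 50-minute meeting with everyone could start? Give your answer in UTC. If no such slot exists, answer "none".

08:40

Uma in UTC: 08:00-10:20, 10:25-12:30, 15:20-16:35 (subtract 3h to convert from UTC+3).
Tomás in UTC: 08:00-09:35, 10:40-10:50, 16:50-17:00 (subtract 7h to convert from UTC+7).
Sven in UTC: 08:40-09:30, 09:40-10:50, 15:55-16:20, 16:40-17:00 (add 8h to convert from UTC-8).
Carol in UTC: 08:00-11:00, 14:55-16:50 (subtract 3h to convert from UTC+3).
Grace in UTC: 08:00-09:30, 09:35-11:30, 14:20-16:35 (subtract 3h to convert from UTC+3).
Oliver in UTC: 08:20-11:05, 13:25-14:35, 16:30-17:00 (subtract 3h to convert from UTC+3).
Uma ∩ Tomás: 08:00-09:35, 10:40-10:50.
Uma ∩ Tomás ∩ Sven: 08:40-09:30, 10:40-10:50.
Uma ∩ Tomás ∩ Sven ∩ Carol: 08:40-09:30, 10:40-10:50.
Uma ∩ Tomás ∩ Sven ∩ Carol ∩ Grace: 08:40-09:30, 10:40-10:50.
Uma ∩ Tomás ∩ Sven ∩ Carol ∩ Grace ∩ Oliver: 08:40-09:30, 10:40-10:50.
The first common window of at least 50 minutes is 08:40-09:30, so the earliest start is 08:40.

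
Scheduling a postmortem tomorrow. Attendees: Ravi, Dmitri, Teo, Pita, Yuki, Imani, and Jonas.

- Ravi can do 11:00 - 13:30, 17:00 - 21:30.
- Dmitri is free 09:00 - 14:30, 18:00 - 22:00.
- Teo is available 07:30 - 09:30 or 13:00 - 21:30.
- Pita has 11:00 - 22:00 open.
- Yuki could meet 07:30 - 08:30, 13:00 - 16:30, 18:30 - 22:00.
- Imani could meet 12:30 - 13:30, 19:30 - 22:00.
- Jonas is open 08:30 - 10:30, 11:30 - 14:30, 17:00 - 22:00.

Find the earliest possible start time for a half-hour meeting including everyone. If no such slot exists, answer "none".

Ravi ∩ Dmitri: 11:00-13:30, 18:00-21:30.
Ravi ∩ Dmitri ∩ Teo: 13:00-13:30, 18:00-21:30.
Ravi ∩ Dmitri ∩ Teo ∩ Pita: 13:00-13:30, 18:00-21:30.
Ravi ∩ Dmitri ∩ Teo ∩ Pita ∩ Yuki: 13:00-13:30, 18:30-21:30.
Ravi ∩ Dmitri ∩ Teo ∩ Pita ∩ Yuki ∩ Imani: 13:00-13:30, 19:30-21:30.
Ravi ∩ Dmitri ∩ Teo ∩ Pita ∩ Yuki ∩ Imani ∩ Jonas: 13:00-13:30, 19:30-21:30.
Those are the intersection windows.
The first common window of at least 30 minutes is 13:00-13:30, so the earliest start is 13:00.

13:00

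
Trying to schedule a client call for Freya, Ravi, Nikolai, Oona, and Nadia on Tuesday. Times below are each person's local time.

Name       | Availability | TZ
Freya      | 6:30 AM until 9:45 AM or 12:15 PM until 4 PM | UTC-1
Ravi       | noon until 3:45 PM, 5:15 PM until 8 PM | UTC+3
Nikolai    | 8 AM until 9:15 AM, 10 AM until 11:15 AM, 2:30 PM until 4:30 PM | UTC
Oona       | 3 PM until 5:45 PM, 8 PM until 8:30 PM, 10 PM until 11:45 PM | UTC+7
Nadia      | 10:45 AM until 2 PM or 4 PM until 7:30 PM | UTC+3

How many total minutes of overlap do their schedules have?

150

Freya in UTC: 07:30-10:45, 13:15-17:00 (add 1h to convert from UTC-1).
Ravi in UTC: 09:00-12:45, 14:15-17:00 (subtract 3h to convert from UTC+3).
Nikolai in UTC: 08:00-09:15, 10:00-11:15, 14:30-16:30.
Oona in UTC: 08:00-10:45, 13:00-13:30, 15:00-16:45 (subtract 7h to convert from UTC+7).
Nadia in UTC: 07:45-11:00, 13:00-16:30 (subtract 3h to convert from UTC+3).
Freya ∩ Ravi: 09:00-10:45, 14:15-17:00.
Freya ∩ Ravi ∩ Nikolai: 09:00-09:15, 10:00-10:45, 14:30-16:30.
Freya ∩ Ravi ∩ Nikolai ∩ Oona: 09:00-09:15, 10:00-10:45, 15:00-16:30.
Freya ∩ Ravi ∩ Nikolai ∩ Oona ∩ Nadia: 09:00-09:15, 10:00-10:45, 15:00-16:30.
Summing the common windows: 15 + 45 + 90 = 150 minutes.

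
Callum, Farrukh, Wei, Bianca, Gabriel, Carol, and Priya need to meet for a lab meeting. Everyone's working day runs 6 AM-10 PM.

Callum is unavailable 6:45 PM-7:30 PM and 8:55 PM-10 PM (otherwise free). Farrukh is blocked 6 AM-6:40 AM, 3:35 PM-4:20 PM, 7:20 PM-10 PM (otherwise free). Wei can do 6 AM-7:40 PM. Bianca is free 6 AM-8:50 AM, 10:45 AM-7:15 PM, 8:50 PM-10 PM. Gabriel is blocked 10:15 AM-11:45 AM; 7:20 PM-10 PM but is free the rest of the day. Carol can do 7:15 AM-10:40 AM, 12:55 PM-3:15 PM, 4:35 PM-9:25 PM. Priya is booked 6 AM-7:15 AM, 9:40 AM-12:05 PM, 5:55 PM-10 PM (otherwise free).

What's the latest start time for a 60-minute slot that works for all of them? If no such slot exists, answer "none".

Callum free: 06:00-18:45, 19:30-20:55 (invert busy blocks within the working day).
Farrukh free: 06:40-15:35, 16:20-19:20 (invert busy blocks within the working day).
Wei free: 06:00-19:40.
Bianca free: 06:00-08:50, 10:45-19:15, 20:50-22:00.
Gabriel free: 06:00-10:15, 11:45-19:20 (invert busy blocks within the working day).
Carol free: 07:15-10:40, 12:55-15:15, 16:35-21:25.
Priya free: 07:15-09:40, 12:05-17:55 (invert busy blocks within the working day).
Callum ∩ Farrukh: 06:40-15:35, 16:20-18:45.
Callum ∩ Farrukh ∩ Wei: 06:40-15:35, 16:20-18:45.
Callum ∩ Farrukh ∩ Wei ∩ Bianca: 06:40-08:50, 10:45-15:35, 16:20-18:45.
Callum ∩ Farrukh ∩ Wei ∩ Bianca ∩ Gabriel: 06:40-08:50, 11:45-15:35, 16:20-18:45.
Callum ∩ Farrukh ∩ Wei ∩ Bianca ∩ Gabriel ∩ Carol: 07:15-08:50, 12:55-15:15, 16:35-18:45.
Callum ∩ Farrukh ∩ Wei ∩ Bianca ∩ Gabriel ∩ Carol ∩ Priya: 07:15-08:50, 12:55-15:15, 16:35-17:55.
The last common window of at least 60 minutes is 16:35-17:55; a 60-minute meeting can start as late as 16:55 and still end by 17:55.

16:55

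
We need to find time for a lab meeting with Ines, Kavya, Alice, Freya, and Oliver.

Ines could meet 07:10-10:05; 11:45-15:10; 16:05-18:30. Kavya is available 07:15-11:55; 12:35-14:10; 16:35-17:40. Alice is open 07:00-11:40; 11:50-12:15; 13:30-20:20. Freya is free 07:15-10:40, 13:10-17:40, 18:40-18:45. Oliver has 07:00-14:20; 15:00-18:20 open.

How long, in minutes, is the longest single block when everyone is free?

Ines ∩ Kavya: 07:15-10:05, 11:45-11:55, 12:35-14:10, 16:35-17:40.
Ines ∩ Kavya ∩ Alice: 07:15-10:05, 11:50-11:55, 13:30-14:10, 16:35-17:40.
Ines ∩ Kavya ∩ Alice ∩ Freya: 07:15-10:05, 13:30-14:10, 16:35-17:40.
Ines ∩ Kavya ∩ Alice ∩ Freya ∩ Oliver: 07:15-10:05, 13:30-14:10, 16:35-17:40.
Those are the intersection windows.
The longest is 07:15-10:05 at 170 minutes.

170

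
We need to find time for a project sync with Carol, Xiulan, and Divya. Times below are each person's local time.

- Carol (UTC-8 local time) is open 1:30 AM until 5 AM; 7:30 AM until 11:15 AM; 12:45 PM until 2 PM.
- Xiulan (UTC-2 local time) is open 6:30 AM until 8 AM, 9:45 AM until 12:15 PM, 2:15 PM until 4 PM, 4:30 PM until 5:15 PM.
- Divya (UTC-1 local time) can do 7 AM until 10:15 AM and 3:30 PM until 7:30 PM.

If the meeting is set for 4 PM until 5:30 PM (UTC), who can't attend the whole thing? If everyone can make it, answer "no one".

Carol in UTC: 09:30-13:00, 15:30-19:15, 20:45-22:00 (add 8h to convert from UTC-8).
Xiulan in UTC: 08:30-10:00, 11:45-14:15, 16:15-18:00, 18:30-19:15 (add 2h to convert from UTC-2).
Divya in UTC: 08:00-11:15, 16:30-20:30 (add 1h to convert from UTC-1).
Carol: free for 16:00-17:30. Xiulan: not fully free for 16:00-17:30. Divya: not fully free for 16:00-17:30.

Divya, Xiulan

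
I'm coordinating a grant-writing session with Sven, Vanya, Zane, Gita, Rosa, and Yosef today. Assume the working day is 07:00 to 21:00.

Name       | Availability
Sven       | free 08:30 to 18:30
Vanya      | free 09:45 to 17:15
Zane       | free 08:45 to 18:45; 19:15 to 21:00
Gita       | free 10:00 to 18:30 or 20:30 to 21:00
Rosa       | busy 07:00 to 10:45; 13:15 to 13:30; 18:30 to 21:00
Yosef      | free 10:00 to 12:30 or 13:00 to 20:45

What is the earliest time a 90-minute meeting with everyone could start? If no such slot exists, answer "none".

10:45

Sven free: 08:30-18:30.
Vanya free: 09:45-17:15.
Zane free: 08:45-18:45, 19:15-21:00.
Gita free: 10:00-18:30, 20:30-21:00.
Rosa free: 10:45-13:15, 13:30-18:30 (invert busy blocks within the working day).
Yosef free: 10:00-12:30, 13:00-20:45.
Sven ∩ Vanya: 09:45-17:15.
Sven ∩ Vanya ∩ Zane: 09:45-17:15.
Sven ∩ Vanya ∩ Zane ∩ Gita: 10:00-17:15.
Sven ∩ Vanya ∩ Zane ∩ Gita ∩ Rosa: 10:45-13:15, 13:30-17:15.
Sven ∩ Vanya ∩ Zane ∩ Gita ∩ Rosa ∩ Yosef: 10:45-12:30, 13:00-13:15, 13:30-17:15.
The first common window of at least 90 minutes is 10:45-12:30, so the earliest start is 10:45.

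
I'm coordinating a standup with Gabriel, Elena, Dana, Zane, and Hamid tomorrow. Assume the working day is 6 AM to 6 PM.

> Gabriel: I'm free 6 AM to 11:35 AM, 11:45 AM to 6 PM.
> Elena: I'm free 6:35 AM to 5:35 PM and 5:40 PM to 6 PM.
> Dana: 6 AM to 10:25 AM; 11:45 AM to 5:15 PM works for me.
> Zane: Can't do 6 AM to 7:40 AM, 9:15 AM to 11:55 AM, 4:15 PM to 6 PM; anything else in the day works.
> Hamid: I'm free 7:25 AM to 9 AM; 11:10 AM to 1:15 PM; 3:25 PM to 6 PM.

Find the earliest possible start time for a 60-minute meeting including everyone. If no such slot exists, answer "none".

07:40

Gabriel free: 06:00-11:35, 11:45-18:00.
Elena free: 06:35-17:35, 17:40-18:00.
Dana free: 06:00-10:25, 11:45-17:15.
Zane free: 07:40-09:15, 11:55-16:15 (invert busy blocks within the working day).
Hamid free: 07:25-09:00, 11:10-13:15, 15:25-18:00.
Gabriel ∩ Elena: 06:35-11:35, 11:45-17:35, 17:40-18:00.
Gabriel ∩ Elena ∩ Dana: 06:35-10:25, 11:45-17:15.
Gabriel ∩ Elena ∩ Dana ∩ Zane: 07:40-09:15, 11:55-16:15.
Gabriel ∩ Elena ∩ Dana ∩ Zane ∩ Hamid: 07:40-09:00, 11:55-13:15, 15:25-16:15.
So the common availability across everyone is 07:40-09:00, 11:55-13:15, 15:25-16:15.
The first common window of at least 60 minutes is 07:40-09:00, so the earliest start is 07:40.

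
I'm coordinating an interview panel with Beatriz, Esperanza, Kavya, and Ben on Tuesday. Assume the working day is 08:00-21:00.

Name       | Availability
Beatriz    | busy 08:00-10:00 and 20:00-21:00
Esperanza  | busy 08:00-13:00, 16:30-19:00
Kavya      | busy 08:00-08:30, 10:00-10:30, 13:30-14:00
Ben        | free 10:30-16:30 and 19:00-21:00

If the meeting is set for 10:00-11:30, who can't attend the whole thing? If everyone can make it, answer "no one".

Ben, Esperanza, Kavya

Beatriz free: 10:00-20:00 (invert busy blocks within the working day).
Esperanza free: 13:00-16:30, 19:00-21:00 (invert busy blocks within the working day).
Kavya free: 08:30-10:00, 10:30-13:30, 14:00-21:00 (invert busy blocks within the working day).
Ben free: 10:30-16:30, 19:00-21:00.
Beatriz: free for 10:00-11:30. Esperanza: not fully free for 10:00-11:30. Kavya: not fully free for 10:00-11:30. Ben: not fully free for 10:00-11:30.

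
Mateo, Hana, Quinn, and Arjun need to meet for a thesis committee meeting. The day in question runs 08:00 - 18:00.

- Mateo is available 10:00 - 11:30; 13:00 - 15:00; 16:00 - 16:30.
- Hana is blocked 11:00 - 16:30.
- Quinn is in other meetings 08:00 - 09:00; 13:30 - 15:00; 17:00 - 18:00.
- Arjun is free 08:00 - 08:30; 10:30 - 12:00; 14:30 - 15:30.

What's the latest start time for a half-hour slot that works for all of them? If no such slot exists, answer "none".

10:30

Mateo free: 10:00-11:30, 13:00-15:00, 16:00-16:30.
Hana free: 08:00-11:00, 16:30-18:00 (invert busy blocks within the working day).
Quinn free: 09:00-13:30, 15:00-17:00 (invert busy blocks within the working day).
Arjun free: 08:00-08:30, 10:30-12:00, 14:30-15:30.
Mateo ∩ Hana: 10:00-11:00.
Mateo ∩ Hana ∩ Quinn: 10:00-11:00.
Mateo ∩ Hana ∩ Quinn ∩ Arjun: 10:30-11:00.
The last common window of at least 30 minutes is 10:30-11:00; a 30-minute meeting can start as late as 10:30 and still end by 11:00.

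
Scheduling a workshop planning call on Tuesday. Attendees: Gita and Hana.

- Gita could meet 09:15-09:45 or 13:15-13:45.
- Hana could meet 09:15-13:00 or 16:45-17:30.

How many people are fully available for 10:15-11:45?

1

Hana can make the full 10:15-11:45 slot — that's 1.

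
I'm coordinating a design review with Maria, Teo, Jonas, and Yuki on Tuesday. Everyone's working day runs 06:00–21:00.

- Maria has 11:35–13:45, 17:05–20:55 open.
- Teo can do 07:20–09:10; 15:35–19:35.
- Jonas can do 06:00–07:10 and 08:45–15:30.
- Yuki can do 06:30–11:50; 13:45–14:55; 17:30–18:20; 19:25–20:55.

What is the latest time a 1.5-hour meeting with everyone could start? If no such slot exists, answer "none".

Maria ∩ Teo: 17:05-19:35.
Maria ∩ Teo ∩ Jonas: ∅.
Maria ∩ Teo ∩ Jonas ∩ Yuki: ∅.
There is no time when everyone is free.
No common window is at least 90 minutes long.

none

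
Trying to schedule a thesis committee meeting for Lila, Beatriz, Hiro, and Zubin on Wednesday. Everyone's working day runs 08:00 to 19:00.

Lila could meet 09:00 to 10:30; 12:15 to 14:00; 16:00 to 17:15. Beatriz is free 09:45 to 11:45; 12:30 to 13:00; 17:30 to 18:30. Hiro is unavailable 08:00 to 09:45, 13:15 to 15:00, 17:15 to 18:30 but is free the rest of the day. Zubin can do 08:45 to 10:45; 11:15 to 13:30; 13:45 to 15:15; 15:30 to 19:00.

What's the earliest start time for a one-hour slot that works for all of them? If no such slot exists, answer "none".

none

Lila free: 09:00-10:30, 12:15-14:00, 16:00-17:15.
Beatriz free: 09:45-11:45, 12:30-13:00, 17:30-18:30.
Hiro free: 09:45-13:15, 15:00-17:15, 18:30-19:00 (invert busy blocks within the working day).
Zubin free: 08:45-10:45, 11:15-13:30, 13:45-15:15, 15:30-19:00.
Lila ∩ Beatriz: 09:45-10:30, 12:30-13:00.
Lila ∩ Beatriz ∩ Hiro: 09:45-10:30, 12:30-13:00.
Lila ∩ Beatriz ∩ Hiro ∩ Zubin: 09:45-10:30, 12:30-13:00.
No common window is at least 60 minutes long.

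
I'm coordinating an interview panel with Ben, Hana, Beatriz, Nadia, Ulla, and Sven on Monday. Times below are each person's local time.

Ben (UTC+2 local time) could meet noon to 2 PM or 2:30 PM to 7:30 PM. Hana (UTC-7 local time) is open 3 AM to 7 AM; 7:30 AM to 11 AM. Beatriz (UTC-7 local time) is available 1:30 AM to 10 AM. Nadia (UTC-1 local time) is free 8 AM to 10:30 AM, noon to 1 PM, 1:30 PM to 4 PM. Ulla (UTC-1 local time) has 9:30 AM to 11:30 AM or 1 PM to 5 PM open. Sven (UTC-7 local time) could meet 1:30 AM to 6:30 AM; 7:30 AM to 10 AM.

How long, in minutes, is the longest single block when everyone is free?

Ben in UTC: 10:00-12:00, 12:30-17:30 (subtract 2h to convert from UTC+2).
Hana in UTC: 10:00-14:00, 14:30-18:00 (add 7h to convert from UTC-7).
Beatriz in UTC: 08:30-17:00 (add 7h to convert from UTC-7).
Nadia in UTC: 09:00-11:30, 13:00-14:00, 14:30-17:00 (add 1h to convert from UTC-1).
Ulla in UTC: 10:30-12:30, 14:00-18:00 (add 1h to convert from UTC-1).
Sven in UTC: 08:30-13:30, 14:30-17:00 (add 7h to convert from UTC-7).
Ben ∩ Hana: 10:00-12:00, 12:30-14:00, 14:30-17:30.
Ben ∩ Hana ∩ Beatriz: 10:00-12:00, 12:30-14:00, 14:30-17:00.
Ben ∩ Hana ∩ Beatriz ∩ Nadia: 10:00-11:30, 13:00-14:00, 14:30-17:00.
Ben ∩ Hana ∩ Beatriz ∩ Nadia ∩ Ulla: 10:30-11:30, 14:30-17:00.
Ben ∩ Hana ∩ Beatriz ∩ Nadia ∩ Ulla ∩ Sven: 10:30-11:30, 14:30-17:00.
So the common availability across everyone is 10:30-11:30, 14:30-17:00.
The longest is 14:30-17:00 at 150 minutes.

150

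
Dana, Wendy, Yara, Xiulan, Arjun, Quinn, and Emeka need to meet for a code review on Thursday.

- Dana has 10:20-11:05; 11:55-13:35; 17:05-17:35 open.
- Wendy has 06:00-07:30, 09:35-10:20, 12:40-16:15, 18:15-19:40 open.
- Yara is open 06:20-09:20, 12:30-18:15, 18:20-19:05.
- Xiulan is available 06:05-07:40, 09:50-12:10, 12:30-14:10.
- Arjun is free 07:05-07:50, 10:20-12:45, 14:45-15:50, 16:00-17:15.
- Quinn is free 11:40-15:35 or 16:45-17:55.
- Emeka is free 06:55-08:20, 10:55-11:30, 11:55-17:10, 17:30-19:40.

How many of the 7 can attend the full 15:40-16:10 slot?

3

Wendy, Yara, and Emeka can make the full 15:40-16:10 slot — that's 3.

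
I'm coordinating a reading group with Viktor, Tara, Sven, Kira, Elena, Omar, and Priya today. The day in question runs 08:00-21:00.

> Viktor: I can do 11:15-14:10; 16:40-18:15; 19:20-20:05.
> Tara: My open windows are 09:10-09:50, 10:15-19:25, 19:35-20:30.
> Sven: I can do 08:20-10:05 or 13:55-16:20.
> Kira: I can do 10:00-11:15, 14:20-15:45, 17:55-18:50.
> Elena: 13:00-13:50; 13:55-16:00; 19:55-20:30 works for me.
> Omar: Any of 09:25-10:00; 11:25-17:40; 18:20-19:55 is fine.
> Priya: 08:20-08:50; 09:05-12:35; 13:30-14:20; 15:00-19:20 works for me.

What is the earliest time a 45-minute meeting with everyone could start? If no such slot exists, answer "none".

Viktor ∩ Tara: 11:15-14:10, 16:40-18:15, 19:20-19:25, 19:35-20:05.
Viktor ∩ Tara ∩ Sven: 13:55-14:10.
Viktor ∩ Tara ∩ Sven ∩ Kira: ∅.
Viktor ∩ Tara ∩ Sven ∩ Kira ∩ Elena: ∅.
Viktor ∩ Tara ∩ Sven ∩ Kira ∩ Elena ∩ Omar: ∅.
Viktor ∩ Tara ∩ Sven ∩ Kira ∩ Elena ∩ Omar ∩ Priya: ∅.
There is no time when everyone is free.
No common window is at least 45 minutes long.

none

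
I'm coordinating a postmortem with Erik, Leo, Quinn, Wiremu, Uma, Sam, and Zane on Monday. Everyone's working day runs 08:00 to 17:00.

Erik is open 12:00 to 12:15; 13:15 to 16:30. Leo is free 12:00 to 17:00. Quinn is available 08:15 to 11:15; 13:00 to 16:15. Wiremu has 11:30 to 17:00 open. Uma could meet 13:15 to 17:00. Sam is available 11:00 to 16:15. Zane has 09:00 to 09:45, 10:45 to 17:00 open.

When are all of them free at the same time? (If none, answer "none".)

Erik ∩ Leo: 12:00-12:15, 13:15-16:30.
Erik ∩ Leo ∩ Quinn: 13:15-16:15.
Erik ∩ Leo ∩ Quinn ∩ Wiremu: 13:15-16:15.
Erik ∩ Leo ∩ Quinn ∩ Wiremu ∩ Uma: 13:15-16:15.
Erik ∩ Leo ∩ Quinn ∩ Wiremu ∩ Uma ∩ Sam: 13:15-16:15.
Erik ∩ Leo ∩ Quinn ∩ Wiremu ∩ Uma ∩ Sam ∩ Zane: 13:15-16:15.

13:15-16:15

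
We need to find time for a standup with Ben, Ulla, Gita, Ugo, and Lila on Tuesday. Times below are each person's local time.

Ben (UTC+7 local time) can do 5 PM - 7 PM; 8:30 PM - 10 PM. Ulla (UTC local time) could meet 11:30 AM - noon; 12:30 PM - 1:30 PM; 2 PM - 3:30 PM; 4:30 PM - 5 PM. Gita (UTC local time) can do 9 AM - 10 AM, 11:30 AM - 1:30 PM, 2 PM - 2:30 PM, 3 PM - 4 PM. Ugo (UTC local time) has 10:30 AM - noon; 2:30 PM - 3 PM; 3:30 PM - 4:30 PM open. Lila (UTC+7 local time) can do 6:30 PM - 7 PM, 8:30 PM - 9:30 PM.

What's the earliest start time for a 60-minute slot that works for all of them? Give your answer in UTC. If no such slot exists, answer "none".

none

Ben in UTC: 10:00-12:00, 13:30-15:00 (subtract 7h to convert from UTC+7).
Ulla in UTC: 11:30-12:00, 12:30-13:30, 14:00-15:30, 16:30-17:00.
Gita in UTC: 09:00-10:00, 11:30-13:30, 14:00-14:30, 15:00-16:00.
Ugo in UTC: 10:30-12:00, 14:30-15:00, 15:30-16:30.
Lila in UTC: 11:30-12:00, 13:30-14:30 (subtract 7h to convert from UTC+7).
Ben ∩ Ulla: 11:30-12:00, 14:00-15:00.
Ben ∩ Ulla ∩ Gita: 11:30-12:00, 14:00-14:30.
Ben ∩ Ulla ∩ Gita ∩ Ugo: 11:30-12:00.
Ben ∩ Ulla ∩ Gita ∩ Ugo ∩ Lila: 11:30-12:00.
No common window is at least 60 minutes long.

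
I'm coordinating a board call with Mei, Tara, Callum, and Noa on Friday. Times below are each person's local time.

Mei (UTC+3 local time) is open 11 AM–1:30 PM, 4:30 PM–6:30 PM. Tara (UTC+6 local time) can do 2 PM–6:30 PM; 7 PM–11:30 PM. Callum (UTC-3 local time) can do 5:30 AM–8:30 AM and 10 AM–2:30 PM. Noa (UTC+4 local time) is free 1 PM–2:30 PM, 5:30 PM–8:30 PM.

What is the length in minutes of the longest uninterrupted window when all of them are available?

Mei in UTC: 08:00-10:30, 13:30-15:30 (subtract 3h to convert from UTC+3).
Tara in UTC: 08:00-12:30, 13:00-17:30 (subtract 6h to convert from UTC+6).
Callum in UTC: 08:30-11:30, 13:00-17:30 (add 3h to convert from UTC-3).
Noa in UTC: 09:00-10:30, 13:30-16:30 (subtract 4h to convert from UTC+4).
Mei ∩ Tara: 08:00-10:30, 13:30-15:30.
Mei ∩ Tara ∩ Callum: 08:30-10:30, 13:30-15:30.
Mei ∩ Tara ∩ Callum ∩ Noa: 09:00-10:30, 13:30-15:30.
So the common availability across everyone is 09:00-10:30, 13:30-15:30.
The longest is 13:30-15:30 at 120 minutes.

120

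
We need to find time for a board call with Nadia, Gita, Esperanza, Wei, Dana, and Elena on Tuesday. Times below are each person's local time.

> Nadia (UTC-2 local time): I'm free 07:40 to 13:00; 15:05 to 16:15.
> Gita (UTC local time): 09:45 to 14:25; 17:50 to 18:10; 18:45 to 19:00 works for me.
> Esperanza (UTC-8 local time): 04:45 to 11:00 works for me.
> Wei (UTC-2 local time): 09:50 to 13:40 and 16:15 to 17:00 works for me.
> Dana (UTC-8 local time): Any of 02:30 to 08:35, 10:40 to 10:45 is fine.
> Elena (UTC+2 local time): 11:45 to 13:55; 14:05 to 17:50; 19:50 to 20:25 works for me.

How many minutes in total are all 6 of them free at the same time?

100

Nadia in UTC: 09:40-15:00, 17:05-18:15 (add 2h to convert from UTC-2).
Gita in UTC: 09:45-14:25, 17:50-18:10, 18:45-19:00.
Esperanza in UTC: 12:45-19:00 (add 8h to convert from UTC-8).
Wei in UTC: 11:50-15:40, 18:15-19:00 (add 2h to convert from UTC-2).
Dana in UTC: 10:30-16:35, 18:40-18:45 (add 8h to convert from UTC-8).
Elena in UTC: 09:45-11:55, 12:05-15:50, 17:50-18:25 (subtract 2h to convert from UTC+2).
Nadia ∩ Gita: 09:45-14:25, 17:50-18:10.
Nadia ∩ Gita ∩ Esperanza: 12:45-14:25, 17:50-18:10.
Nadia ∩ Gita ∩ Esperanza ∩ Wei: 12:45-14:25.
Nadia ∩ Gita ∩ Esperanza ∩ Wei ∩ Dana: 12:45-14:25.
Nadia ∩ Gita ∩ Esperanza ∩ Wei ∩ Dana ∩ Elena: 12:45-14:25.
That's a single block of 100 minutes.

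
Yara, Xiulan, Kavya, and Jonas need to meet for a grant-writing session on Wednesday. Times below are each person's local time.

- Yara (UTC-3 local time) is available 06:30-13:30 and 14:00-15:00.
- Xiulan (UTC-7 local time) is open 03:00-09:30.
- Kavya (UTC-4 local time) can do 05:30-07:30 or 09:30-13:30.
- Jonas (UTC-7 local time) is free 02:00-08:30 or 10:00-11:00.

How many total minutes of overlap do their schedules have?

210

Yara in UTC: 09:30-16:30, 17:00-18:00 (add 3h to convert from UTC-3).
Xiulan in UTC: 10:00-16:30 (add 7h to convert from UTC-7).
Kavya in UTC: 09:30-11:30, 13:30-17:30 (add 4h to convert from UTC-4).
Jonas in UTC: 09:00-15:30, 17:00-18:00 (add 7h to convert from UTC-7).
Yara ∩ Xiulan: 10:00-16:30.
Yara ∩ Xiulan ∩ Kavya: 10:00-11:30, 13:30-16:30.
Yara ∩ Xiulan ∩ Kavya ∩ Jonas: 10:00-11:30, 13:30-15:30.
Summing the common windows: 90 + 120 = 210 minutes.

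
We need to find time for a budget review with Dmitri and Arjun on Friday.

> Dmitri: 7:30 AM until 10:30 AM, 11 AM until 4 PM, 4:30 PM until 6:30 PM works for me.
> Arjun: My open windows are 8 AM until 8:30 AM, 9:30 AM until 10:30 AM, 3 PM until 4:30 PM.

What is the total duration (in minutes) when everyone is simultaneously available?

Dmitri ∩ Arjun: 08:00-08:30, 09:30-10:30, 15:00-16:00.
Those are the intersection windows.
Summing the common windows: 30 + 60 + 60 = 150 minutes.

150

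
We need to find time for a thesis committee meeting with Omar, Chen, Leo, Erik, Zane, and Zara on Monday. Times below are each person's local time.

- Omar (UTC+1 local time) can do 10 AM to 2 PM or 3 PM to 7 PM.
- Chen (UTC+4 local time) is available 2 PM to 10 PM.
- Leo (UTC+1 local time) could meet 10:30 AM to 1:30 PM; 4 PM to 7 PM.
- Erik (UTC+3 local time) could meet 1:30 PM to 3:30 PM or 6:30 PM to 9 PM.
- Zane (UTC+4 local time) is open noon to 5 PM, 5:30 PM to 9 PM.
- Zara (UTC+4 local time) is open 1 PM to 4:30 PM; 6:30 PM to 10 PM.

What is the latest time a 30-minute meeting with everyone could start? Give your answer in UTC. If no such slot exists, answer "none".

16:30

Omar in UTC: 09:00-13:00, 14:00-18:00 (subtract 1h to convert from UTC+1).
Chen in UTC: 10:00-18:00 (subtract 4h to convert from UTC+4).
Leo in UTC: 09:30-12:30, 15:00-18:00 (subtract 1h to convert from UTC+1).
Erik in UTC: 10:30-12:30, 15:30-18:00 (subtract 3h to convert from UTC+3).
Zane in UTC: 08:00-13:00, 13:30-17:00 (subtract 4h to convert from UTC+4).
Zara in UTC: 09:00-12:30, 14:30-18:00 (subtract 4h to convert from UTC+4).
Omar ∩ Chen: 10:00-13:00, 14:00-18:00.
Omar ∩ Chen ∩ Leo: 10:00-12:30, 15:00-18:00.
Omar ∩ Chen ∩ Leo ∩ Erik: 10:30-12:30, 15:30-18:00.
Omar ∩ Chen ∩ Leo ∩ Erik ∩ Zane: 10:30-12:30, 15:30-17:00.
Omar ∩ Chen ∩ Leo ∩ Erik ∩ Zane ∩ Zara: 10:30-12:30, 15:30-17:00.
The last common window of at least 30 minutes is 15:30-17:00; a 30-minute meeting can start as late as 16:30 and still end by 17:00.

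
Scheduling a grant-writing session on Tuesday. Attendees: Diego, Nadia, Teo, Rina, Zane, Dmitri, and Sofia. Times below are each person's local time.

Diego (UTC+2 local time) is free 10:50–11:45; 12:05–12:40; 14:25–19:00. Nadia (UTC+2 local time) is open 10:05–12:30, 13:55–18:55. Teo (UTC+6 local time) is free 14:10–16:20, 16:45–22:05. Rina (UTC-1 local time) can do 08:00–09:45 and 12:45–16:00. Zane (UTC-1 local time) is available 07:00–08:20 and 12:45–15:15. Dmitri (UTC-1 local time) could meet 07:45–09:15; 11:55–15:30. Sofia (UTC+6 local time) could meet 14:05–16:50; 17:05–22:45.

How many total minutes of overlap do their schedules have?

160

Diego in UTC: 08:50-09:45, 10:05-10:40, 12:25-17:00 (subtract 2h to convert from UTC+2).
Nadia in UTC: 08:05-10:30, 11:55-16:55 (subtract 2h to convert from UTC+2).
Teo in UTC: 08:10-10:20, 10:45-16:05 (subtract 6h to convert from UTC+6).
Rina in UTC: 09:00-10:45, 13:45-17:00 (add 1h to convert from UTC-1).
Zane in UTC: 08:00-09:20, 13:45-16:15 (add 1h to convert from UTC-1).
Dmitri in UTC: 08:45-10:15, 12:55-16:30 (add 1h to convert from UTC-1).
Sofia in UTC: 08:05-10:50, 11:05-16:45 (subtract 6h to convert from UTC+6).
Diego ∩ Nadia: 08:50-09:45, 10:05-10:30, 12:25-16:55.
Diego ∩ Nadia ∩ Teo: 08:50-09:45, 10:05-10:20, 12:25-16:05.
Diego ∩ Nadia ∩ Teo ∩ Rina: 09:00-09:45, 10:05-10:20, 13:45-16:05.
Diego ∩ Nadia ∩ Teo ∩ Rina ∩ Zane: 09:00-09:20, 13:45-16:05.
Diego ∩ Nadia ∩ Teo ∩ Rina ∩ Zane ∩ Dmitri: 09:00-09:20, 13:45-16:05.
Diego ∩ Nadia ∩ Teo ∩ Rina ∩ Zane ∩ Dmitri ∩ Sofia: 09:00-09:20, 13:45-16:05.
So the common availability across everyone is 09:00-09:20, 13:45-16:05.
Summing the common windows: 20 + 140 = 160 minutes.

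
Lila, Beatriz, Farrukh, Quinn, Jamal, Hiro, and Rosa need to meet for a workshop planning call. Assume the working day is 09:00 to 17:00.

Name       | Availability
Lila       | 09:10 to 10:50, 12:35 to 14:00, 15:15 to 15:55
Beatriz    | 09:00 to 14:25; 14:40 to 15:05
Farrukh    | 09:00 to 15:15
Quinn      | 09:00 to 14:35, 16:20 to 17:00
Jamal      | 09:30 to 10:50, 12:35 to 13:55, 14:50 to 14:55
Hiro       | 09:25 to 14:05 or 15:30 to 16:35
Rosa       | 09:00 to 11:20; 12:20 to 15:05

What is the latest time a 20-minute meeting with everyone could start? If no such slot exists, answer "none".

13:35

Lila ∩ Beatriz: 09:10-10:50, 12:35-14:00.
Lila ∩ Beatriz ∩ Farrukh: 09:10-10:50, 12:35-14:00.
Lila ∩ Beatriz ∩ Farrukh ∩ Quinn: 09:10-10:50, 12:35-14:00.
Lila ∩ Beatriz ∩ Farrukh ∩ Quinn ∩ Jamal: 09:30-10:50, 12:35-13:55.
Lila ∩ Beatriz ∩ Farrukh ∩ Quinn ∩ Jamal ∩ Hiro: 09:30-10:50, 12:35-13:55.
Lila ∩ Beatriz ∩ Farrukh ∩ Quinn ∩ Jamal ∩ Hiro ∩ Rosa: 09:30-10:50, 12:35-13:55.
The last common window of at least 20 minutes is 12:35-13:55; a 20-minute meeting can start as late as 13:35 and still end by 13:55.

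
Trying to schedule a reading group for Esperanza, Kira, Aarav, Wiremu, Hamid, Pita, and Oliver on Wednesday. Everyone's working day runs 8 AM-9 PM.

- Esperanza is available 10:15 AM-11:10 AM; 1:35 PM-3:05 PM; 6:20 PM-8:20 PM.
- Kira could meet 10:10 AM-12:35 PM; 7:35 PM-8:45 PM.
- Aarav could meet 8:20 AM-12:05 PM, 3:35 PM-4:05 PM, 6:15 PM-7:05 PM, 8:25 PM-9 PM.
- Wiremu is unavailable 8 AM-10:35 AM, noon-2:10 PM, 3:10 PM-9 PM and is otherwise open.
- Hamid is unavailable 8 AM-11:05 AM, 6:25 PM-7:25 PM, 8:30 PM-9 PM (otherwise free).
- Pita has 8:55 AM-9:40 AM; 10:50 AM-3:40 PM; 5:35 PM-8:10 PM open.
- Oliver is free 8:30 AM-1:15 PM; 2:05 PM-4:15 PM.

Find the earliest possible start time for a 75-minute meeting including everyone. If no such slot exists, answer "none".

none

Esperanza free: 10:15-11:10, 13:35-15:05, 18:20-20:20.
Kira free: 10:10-12:35, 19:35-20:45.
Aarav free: 08:20-12:05, 15:35-16:05, 18:15-19:05, 20:25-21:00.
Wiremu free: 10:35-12:00, 14:10-15:10 (invert busy blocks within the working day).
Hamid free: 11:05-18:25, 19:25-20:30 (invert busy blocks within the working day).
Pita free: 08:55-09:40, 10:50-15:40, 17:35-20:10.
Oliver free: 08:30-13:15, 14:05-16:15.
Esperanza ∩ Kira: 10:15-11:10, 19:35-20:20.
Esperanza ∩ Kira ∩ Aarav: 10:15-11:10.
Esperanza ∩ Kira ∩ Aarav ∩ Wiremu: 10:35-11:10.
Esperanza ∩ Kira ∩ Aarav ∩ Wiremu ∩ Hamid: 11:05-11:10.
Esperanza ∩ Kira ∩ Aarav ∩ Wiremu ∩ Hamid ∩ Pita: 11:05-11:10.
Esperanza ∩ Kira ∩ Aarav ∩ Wiremu ∩ Hamid ∩ Pita ∩ Oliver: 11:05-11:10.
No common window is at least 75 minutes long.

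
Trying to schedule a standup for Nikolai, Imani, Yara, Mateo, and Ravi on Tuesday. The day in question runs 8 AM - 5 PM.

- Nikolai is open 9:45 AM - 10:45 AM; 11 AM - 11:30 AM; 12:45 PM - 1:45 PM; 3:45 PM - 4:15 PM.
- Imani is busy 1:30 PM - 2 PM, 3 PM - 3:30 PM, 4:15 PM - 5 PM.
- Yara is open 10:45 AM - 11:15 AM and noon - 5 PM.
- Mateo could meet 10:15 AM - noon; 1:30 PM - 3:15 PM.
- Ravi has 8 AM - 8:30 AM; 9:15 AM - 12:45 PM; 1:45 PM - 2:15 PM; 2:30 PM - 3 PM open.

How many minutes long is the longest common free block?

Nikolai free: 09:45-10:45, 11:00-11:30, 12:45-13:45, 15:45-16:15.
Imani free: 08:00-13:30, 14:00-15:00, 15:30-16:15 (invert busy blocks within the working day).
Yara free: 10:45-11:15, 12:00-17:00.
Mateo free: 10:15-12:00, 13:30-15:15.
Ravi free: 08:00-08:30, 09:15-12:45, 13:45-14:15, 14:30-15:00.
Nikolai ∩ Imani: 09:45-10:45, 11:00-11:30, 12:45-13:30, 15:45-16:15.
Nikolai ∩ Imani ∩ Yara: 11:00-11:15, 12:45-13:30, 15:45-16:15.
Nikolai ∩ Imani ∩ Yara ∩ Mateo: 11:00-11:15.
Nikolai ∩ Imani ∩ Yara ∩ Mateo ∩ Ravi: 11:00-11:15.
The longest is 11:00-11:15 at 15 minutes.

15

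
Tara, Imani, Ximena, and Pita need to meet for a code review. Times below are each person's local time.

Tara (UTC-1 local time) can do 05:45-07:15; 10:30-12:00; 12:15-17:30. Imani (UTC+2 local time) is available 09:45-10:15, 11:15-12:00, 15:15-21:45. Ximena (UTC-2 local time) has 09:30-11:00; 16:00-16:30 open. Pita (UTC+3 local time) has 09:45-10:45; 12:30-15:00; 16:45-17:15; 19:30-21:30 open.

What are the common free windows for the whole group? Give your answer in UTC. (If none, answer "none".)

Tara in UTC: 06:45-08:15, 11:30-13:00, 13:15-18:30 (add 1h to convert from UTC-1).
Imani in UTC: 07:45-08:15, 09:15-10:00, 13:15-19:45 (subtract 2h to convert from UTC+2).
Ximena in UTC: 11:30-13:00, 18:00-18:30 (add 2h to convert from UTC-2).
Pita in UTC: 06:45-07:45, 09:30-12:00, 13:45-14:15, 16:30-18:30 (subtract 3h to convert from UTC+3).
Tara ∩ Imani: 07:45-08:15, 13:15-18:30.
Tara ∩ Imani ∩ Ximena: 18:00-18:30.
Tara ∩ Imani ∩ Ximena ∩ Pita: 18:00-18:30.

18:00-18:30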